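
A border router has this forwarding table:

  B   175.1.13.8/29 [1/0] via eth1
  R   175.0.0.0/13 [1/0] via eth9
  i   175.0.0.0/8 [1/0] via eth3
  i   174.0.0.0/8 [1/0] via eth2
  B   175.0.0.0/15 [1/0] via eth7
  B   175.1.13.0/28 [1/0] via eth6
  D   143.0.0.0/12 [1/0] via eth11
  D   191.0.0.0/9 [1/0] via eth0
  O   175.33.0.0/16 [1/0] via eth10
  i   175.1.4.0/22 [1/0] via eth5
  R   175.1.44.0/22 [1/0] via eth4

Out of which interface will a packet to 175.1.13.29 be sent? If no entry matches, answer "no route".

eth7

Routes whose prefix contains 175.1.13.29:
  175.0.0.0/8 (175.0.0.0 - 175.255.255.255) -> eth3
  175.0.0.0/13 (175.0.0.0 - 175.7.255.255) -> eth9
  175.0.0.0/15 (175.0.0.0 - 175.1.255.255) -> eth7
More-specific entries that do NOT match:
  175.1.13.8/29 (175.1.13.8 - 175.1.13.15) does not contain 175.1.13.29
  175.1.13.0/28 (175.1.13.0 - 175.1.13.15) does not contain 175.1.13.29
  175.1.4.0/22 (175.1.4.0 - 175.1.7.255) does not contain 175.1.13.29
  175.1.44.0/22 (175.1.44.0 - 175.1.47.255) does not contain 175.1.13.29
  175.33.0.0/16 (175.33.0.0 - 175.33.255.255) does not contain 175.1.13.29
Longest matching prefix is /15 -> interface eth7.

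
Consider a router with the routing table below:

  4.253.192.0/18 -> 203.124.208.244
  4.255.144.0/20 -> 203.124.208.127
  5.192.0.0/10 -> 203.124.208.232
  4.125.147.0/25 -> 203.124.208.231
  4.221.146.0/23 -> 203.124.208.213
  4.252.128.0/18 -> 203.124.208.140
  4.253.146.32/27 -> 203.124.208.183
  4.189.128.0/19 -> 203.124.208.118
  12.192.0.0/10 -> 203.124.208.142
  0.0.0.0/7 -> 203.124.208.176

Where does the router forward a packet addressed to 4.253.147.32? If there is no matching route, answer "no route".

No entry's prefix contains 4.253.147.32; there is no default route.

no route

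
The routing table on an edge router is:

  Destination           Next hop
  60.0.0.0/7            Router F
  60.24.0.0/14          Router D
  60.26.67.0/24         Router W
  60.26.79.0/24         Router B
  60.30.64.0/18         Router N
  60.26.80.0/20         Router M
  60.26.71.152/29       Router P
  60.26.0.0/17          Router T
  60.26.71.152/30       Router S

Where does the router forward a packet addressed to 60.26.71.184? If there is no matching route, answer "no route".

Router T

Routes whose prefix contains 60.26.71.184:
  60.0.0.0/7 (60.0.0.0 - 61.255.255.255) -> Router F
  60.24.0.0/14 (60.24.0.0 - 60.27.255.255) -> Router D
  60.26.0.0/17 (60.26.0.0 - 60.26.127.255) -> Router T
More-specific entries that do NOT match:
  60.26.71.152/30 (60.26.71.152 - 60.26.71.155) does not contain 60.26.71.184
  60.26.71.152/29 (60.26.71.152 - 60.26.71.159) does not contain 60.26.71.184
  60.26.67.0/24 (60.26.67.0 - 60.26.67.255) does not contain 60.26.71.184
  60.26.79.0/24 (60.26.79.0 - 60.26.79.255) does not contain 60.26.71.184
  60.26.80.0/20 (60.26.80.0 - 60.26.95.255) does not contain 60.26.71.184
  60.30.64.0/18 (60.30.64.0 - 60.30.127.255) does not contain 60.26.71.184
Longest matching prefix is /17 -> next hop Router T.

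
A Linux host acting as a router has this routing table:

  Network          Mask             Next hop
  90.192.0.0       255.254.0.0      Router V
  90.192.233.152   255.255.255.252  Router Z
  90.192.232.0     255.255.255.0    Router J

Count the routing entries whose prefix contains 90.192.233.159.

1

Prefixes containing 90.192.233.159:
  90.192.0.0/15 (90.192.0.0 - 90.193.255.255)
Total matching entries: 1.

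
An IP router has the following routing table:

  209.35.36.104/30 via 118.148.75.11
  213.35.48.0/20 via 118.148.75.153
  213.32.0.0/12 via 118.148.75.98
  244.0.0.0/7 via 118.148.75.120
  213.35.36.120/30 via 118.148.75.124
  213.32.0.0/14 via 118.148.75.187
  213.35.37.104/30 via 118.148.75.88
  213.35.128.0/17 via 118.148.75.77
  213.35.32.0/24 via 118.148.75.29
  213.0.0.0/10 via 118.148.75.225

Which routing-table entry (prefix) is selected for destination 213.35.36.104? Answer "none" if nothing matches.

Entries matching 213.35.36.104:
  213.0.0.0/10 (213.0.0.0 - 213.63.255.255)
  213.32.0.0/12 (213.32.0.0 - 213.47.255.255)
  213.32.0.0/14 (213.32.0.0 - 213.35.255.255)
Most specific is 213.32.0.0/14.

213.32.0.0/14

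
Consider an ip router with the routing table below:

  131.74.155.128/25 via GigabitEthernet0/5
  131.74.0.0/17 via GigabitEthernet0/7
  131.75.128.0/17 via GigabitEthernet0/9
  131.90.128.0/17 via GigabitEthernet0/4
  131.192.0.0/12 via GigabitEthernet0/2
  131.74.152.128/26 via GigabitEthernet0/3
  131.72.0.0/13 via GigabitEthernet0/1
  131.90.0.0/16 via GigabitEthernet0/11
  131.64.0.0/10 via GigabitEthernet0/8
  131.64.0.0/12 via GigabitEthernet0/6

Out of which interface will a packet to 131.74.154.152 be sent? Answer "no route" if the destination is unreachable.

Routes whose prefix contains 131.74.154.152:
  131.64.0.0/10 (131.64.0.0 - 131.127.255.255) -> GigabitEthernet0/8
  131.64.0.0/12 (131.64.0.0 - 131.79.255.255) -> GigabitEthernet0/6
  131.72.0.0/13 (131.72.0.0 - 131.79.255.255) -> GigabitEthernet0/1
More-specific entries that do NOT match:
  131.74.152.128/26 (131.74.152.128 - 131.74.152.191) does not contain 131.74.154.152
  131.74.155.128/25 (131.74.155.128 - 131.74.155.255) does not contain 131.74.154.152
  131.74.0.0/17 (131.74.0.0 - 131.74.127.255) does not contain 131.74.154.152
  131.75.128.0/17 (131.75.128.0 - 131.75.255.255) does not contain 131.74.154.152
  131.90.128.0/17 (131.90.128.0 - 131.90.255.255) does not contain 131.74.154.152
  131.90.0.0/16 (131.90.0.0 - 131.90.255.255) does not contain 131.74.154.152
Longest matching prefix is /13 -> interface GigabitEthernet0/1.

GigabitEthernet0/1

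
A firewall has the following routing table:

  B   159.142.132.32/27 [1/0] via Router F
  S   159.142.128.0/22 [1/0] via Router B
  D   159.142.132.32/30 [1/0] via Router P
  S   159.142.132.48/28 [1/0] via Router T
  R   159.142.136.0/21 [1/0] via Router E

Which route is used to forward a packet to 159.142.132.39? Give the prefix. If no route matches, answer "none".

159.142.132.32/27

Entries matching 159.142.132.39:
  159.142.132.32/27 (159.142.132.32 - 159.142.132.63)
Most specific is 159.142.132.32/27.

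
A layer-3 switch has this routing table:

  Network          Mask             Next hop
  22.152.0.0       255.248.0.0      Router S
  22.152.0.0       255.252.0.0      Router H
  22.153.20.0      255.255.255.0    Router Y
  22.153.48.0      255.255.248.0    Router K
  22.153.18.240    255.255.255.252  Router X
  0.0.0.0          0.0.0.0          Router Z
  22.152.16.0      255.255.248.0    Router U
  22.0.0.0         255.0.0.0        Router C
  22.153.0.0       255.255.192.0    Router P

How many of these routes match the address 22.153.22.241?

Prefixes containing 22.153.22.241:
  0.0.0.0/0 (default, matches everything)
  22.0.0.0/8 (22.0.0.0 - 22.255.255.255)
  22.152.0.0/13 (22.152.0.0 - 22.159.255.255)
  22.152.0.0/14 (22.152.0.0 - 22.155.255.255)
  22.153.0.0/18 (22.153.0.0 - 22.153.63.255)
Total matching entries: 5.

5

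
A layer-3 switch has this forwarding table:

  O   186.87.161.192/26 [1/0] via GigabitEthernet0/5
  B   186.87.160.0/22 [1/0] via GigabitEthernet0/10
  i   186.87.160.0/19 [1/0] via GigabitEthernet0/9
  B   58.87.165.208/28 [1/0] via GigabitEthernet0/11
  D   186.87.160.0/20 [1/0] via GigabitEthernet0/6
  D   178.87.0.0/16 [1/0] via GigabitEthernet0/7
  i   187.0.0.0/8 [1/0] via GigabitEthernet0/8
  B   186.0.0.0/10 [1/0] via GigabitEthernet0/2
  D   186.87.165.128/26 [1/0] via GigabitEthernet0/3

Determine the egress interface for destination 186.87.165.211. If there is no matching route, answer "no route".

Routes whose prefix contains 186.87.165.211:
  186.87.160.0/19 (186.87.160.0 - 186.87.191.255) -> GigabitEthernet0/9
  186.87.160.0/20 (186.87.160.0 - 186.87.175.255) -> GigabitEthernet0/6
More-specific entries that do NOT match:
  58.87.165.208/28 (58.87.165.208 - 58.87.165.223) does not contain 186.87.165.211
  186.87.161.192/26 (186.87.161.192 - 186.87.161.255) does not contain 186.87.165.211
  186.87.165.128/26 (186.87.165.128 - 186.87.165.191) does not contain 186.87.165.211
  186.87.160.0/22 (186.87.160.0 - 186.87.163.255) does not contain 186.87.165.211
Longest matching prefix is /20 -> interface GigabitEthernet0/6.

GigabitEthernet0/6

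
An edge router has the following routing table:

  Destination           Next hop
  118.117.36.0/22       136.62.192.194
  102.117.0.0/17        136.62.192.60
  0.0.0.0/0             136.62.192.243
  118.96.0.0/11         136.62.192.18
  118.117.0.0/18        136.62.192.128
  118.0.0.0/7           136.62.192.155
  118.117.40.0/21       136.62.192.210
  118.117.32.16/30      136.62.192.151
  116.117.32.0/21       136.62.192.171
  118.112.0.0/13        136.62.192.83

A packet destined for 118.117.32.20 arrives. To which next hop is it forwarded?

136.62.192.128

Routes whose prefix contains 118.117.32.20:
  0.0.0.0/0 (default, matches everything) -> 136.62.192.243
  118.0.0.0/7 (118.0.0.0 - 119.255.255.255) -> 136.62.192.155
  118.96.0.0/11 (118.96.0.0 - 118.127.255.255) -> 136.62.192.18
  118.112.0.0/13 (118.112.0.0 - 118.119.255.255) -> 136.62.192.83
  118.117.0.0/18 (118.117.0.0 - 118.117.63.255) -> 136.62.192.128
More-specific entries that do NOT match:
  118.117.32.16/30 (118.117.32.16 - 118.117.32.19) does not contain 118.117.32.20
  118.117.36.0/22 (118.117.36.0 - 118.117.39.255) does not contain 118.117.32.20
  118.117.40.0/21 (118.117.40.0 - 118.117.47.255) does not contain 118.117.32.20
  116.117.32.0/21 (116.117.32.0 - 116.117.39.255) does not contain 118.117.32.20
Longest matching prefix is /18 -> next hop 136.62.192.128.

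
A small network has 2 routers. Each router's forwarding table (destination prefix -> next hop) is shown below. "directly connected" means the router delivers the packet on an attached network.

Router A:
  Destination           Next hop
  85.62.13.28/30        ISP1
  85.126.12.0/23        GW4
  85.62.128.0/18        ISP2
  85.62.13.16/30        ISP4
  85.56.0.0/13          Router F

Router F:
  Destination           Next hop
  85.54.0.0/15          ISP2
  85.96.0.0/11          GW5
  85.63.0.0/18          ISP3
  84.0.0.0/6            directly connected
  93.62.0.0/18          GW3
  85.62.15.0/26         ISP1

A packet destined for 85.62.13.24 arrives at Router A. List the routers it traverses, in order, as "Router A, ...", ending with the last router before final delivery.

At Router A: longest match for 85.62.13.24 is 85.56.0.0/13 -> Router F
At Router F: longest match for 85.62.13.24 is 84.0.0.0/6 -> directly connected

Router A, Router F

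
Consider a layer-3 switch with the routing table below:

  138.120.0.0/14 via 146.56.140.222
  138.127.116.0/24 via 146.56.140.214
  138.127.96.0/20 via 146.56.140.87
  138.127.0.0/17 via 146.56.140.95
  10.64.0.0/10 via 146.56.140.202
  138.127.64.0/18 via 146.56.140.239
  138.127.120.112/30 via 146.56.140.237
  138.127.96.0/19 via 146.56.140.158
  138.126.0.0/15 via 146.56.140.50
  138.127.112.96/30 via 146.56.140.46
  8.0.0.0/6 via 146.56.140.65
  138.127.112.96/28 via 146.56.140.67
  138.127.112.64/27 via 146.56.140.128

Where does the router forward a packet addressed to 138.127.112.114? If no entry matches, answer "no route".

Routes whose prefix contains 138.127.112.114:
  138.126.0.0/15 (138.126.0.0 - 138.127.255.255) -> 146.56.140.50
  138.127.0.0/17 (138.127.0.0 - 138.127.127.255) -> 146.56.140.95
  138.127.64.0/18 (138.127.64.0 - 138.127.127.255) -> 146.56.140.239
  138.127.96.0/19 (138.127.96.0 - 138.127.127.255) -> 146.56.140.158
More-specific entries that do NOT match:
  138.127.120.112/30 (138.127.120.112 - 138.127.120.115) does not contain 138.127.112.114
  138.127.112.96/30 (138.127.112.96 - 138.127.112.99) does not contain 138.127.112.114
  138.127.112.96/28 (138.127.112.96 - 138.127.112.111) does not contain 138.127.112.114
  138.127.112.64/27 (138.127.112.64 - 138.127.112.95) does not contain 138.127.112.114
  138.127.116.0/24 (138.127.116.0 - 138.127.116.255) does not contain 138.127.112.114
  138.127.96.0/20 (138.127.96.0 - 138.127.111.255) does not contain 138.127.112.114
Longest matching prefix is /19 -> next hop 146.56.140.158.

146.56.140.158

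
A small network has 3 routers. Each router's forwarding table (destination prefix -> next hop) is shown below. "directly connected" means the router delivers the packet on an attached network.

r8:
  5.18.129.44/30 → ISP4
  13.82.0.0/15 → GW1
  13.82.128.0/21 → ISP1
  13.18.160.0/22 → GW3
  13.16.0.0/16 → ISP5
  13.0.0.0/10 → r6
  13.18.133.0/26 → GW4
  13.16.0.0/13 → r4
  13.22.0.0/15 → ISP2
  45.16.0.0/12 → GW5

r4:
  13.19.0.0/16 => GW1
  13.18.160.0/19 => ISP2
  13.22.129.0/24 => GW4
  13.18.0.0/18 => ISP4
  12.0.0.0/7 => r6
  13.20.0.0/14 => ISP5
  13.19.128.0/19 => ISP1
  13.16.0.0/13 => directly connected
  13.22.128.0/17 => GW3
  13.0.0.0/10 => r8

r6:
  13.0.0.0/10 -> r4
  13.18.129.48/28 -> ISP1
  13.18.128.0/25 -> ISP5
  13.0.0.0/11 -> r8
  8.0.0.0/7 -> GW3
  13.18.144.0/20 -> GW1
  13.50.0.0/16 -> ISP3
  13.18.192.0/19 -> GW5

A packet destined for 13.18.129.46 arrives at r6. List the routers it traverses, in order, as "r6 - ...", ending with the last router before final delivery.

r6 - r8 - r4

At r6: longest match for 13.18.129.46 is 13.0.0.0/11 -> r8
At r8: longest match for 13.18.129.46 is 13.16.0.0/13 -> r4
At r4: longest match for 13.18.129.46 is 13.16.0.0/13 -> directly connected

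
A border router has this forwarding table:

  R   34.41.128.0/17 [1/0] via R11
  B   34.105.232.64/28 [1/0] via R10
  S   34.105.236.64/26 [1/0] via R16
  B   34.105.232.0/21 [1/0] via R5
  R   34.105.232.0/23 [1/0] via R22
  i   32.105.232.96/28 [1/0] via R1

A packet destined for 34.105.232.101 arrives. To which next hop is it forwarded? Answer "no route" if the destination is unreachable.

R22

Routes whose prefix contains 34.105.232.101:
  34.105.232.0/21 (34.105.232.0 - 34.105.239.255) -> R5
  34.105.232.0/23 (34.105.232.0 - 34.105.233.255) -> R22
More-specific entries that do NOT match:
  34.105.232.64/28 (34.105.232.64 - 34.105.232.79) does not contain 34.105.232.101
  32.105.232.96/28 (32.105.232.96 - 32.105.232.111) does not contain 34.105.232.101
  34.105.236.64/26 (34.105.236.64 - 34.105.236.127) does not contain 34.105.232.101
Longest matching prefix is /23 -> next hop R22.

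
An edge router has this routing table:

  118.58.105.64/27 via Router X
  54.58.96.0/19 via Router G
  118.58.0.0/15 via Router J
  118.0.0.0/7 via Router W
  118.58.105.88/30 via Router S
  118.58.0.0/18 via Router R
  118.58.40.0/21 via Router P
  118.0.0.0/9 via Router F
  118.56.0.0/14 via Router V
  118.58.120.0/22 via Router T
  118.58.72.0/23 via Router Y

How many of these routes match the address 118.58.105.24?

Prefixes containing 118.58.105.24:
  118.0.0.0/7 (118.0.0.0 - 119.255.255.255)
  118.0.0.0/9 (118.0.0.0 - 118.127.255.255)
  118.56.0.0/14 (118.56.0.0 - 118.59.255.255)
  118.58.0.0/15 (118.58.0.0 - 118.59.255.255)
Total matching entries: 4.

4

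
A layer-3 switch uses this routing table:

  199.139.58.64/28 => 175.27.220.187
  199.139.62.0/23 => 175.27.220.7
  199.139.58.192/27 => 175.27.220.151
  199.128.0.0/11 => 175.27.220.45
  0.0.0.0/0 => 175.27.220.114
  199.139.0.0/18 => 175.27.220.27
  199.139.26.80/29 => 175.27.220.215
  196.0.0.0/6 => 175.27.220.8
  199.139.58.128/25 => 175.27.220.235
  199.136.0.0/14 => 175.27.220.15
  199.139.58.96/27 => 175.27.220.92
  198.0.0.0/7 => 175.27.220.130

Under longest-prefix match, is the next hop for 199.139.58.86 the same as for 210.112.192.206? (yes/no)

no

199.139.58.86: longest match 199.139.0.0/18 -> 175.27.220.27
210.112.192.206: longest match 0.0.0.0/0 -> 175.27.220.114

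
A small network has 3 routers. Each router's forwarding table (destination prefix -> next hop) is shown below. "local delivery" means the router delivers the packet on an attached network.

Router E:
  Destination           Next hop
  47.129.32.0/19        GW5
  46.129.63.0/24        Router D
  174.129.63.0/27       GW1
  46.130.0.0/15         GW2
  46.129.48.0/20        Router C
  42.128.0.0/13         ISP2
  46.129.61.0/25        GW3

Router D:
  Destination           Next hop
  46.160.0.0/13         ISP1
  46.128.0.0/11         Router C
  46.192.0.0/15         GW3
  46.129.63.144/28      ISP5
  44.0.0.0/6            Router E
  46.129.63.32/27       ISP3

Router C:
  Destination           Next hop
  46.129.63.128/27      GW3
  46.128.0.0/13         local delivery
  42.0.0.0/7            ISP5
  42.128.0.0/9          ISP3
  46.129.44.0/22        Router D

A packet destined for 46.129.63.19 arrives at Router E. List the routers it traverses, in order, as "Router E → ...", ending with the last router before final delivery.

At Router E: longest match for 46.129.63.19 is 46.129.63.0/24 -> Router D
At Router D: longest match for 46.129.63.19 is 46.128.0.0/11 -> Router C
At Router C: longest match for 46.129.63.19 is 46.128.0.0/13 -> local delivery

Router E → Router D → Router C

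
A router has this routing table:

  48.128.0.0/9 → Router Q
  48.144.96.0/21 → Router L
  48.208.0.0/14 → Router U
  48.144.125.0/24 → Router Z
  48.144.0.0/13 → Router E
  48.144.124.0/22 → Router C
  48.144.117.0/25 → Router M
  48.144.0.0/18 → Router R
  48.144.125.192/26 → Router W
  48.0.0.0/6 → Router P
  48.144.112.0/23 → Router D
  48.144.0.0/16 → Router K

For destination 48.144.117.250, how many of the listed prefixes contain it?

4

Prefixes containing 48.144.117.250:
  48.0.0.0/6 (48.0.0.0 - 51.255.255.255)
  48.128.0.0/9 (48.128.0.0 - 48.255.255.255)
  48.144.0.0/13 (48.144.0.0 - 48.151.255.255)
  48.144.0.0/16 (48.144.0.0 - 48.144.255.255)
Total matching entries: 4.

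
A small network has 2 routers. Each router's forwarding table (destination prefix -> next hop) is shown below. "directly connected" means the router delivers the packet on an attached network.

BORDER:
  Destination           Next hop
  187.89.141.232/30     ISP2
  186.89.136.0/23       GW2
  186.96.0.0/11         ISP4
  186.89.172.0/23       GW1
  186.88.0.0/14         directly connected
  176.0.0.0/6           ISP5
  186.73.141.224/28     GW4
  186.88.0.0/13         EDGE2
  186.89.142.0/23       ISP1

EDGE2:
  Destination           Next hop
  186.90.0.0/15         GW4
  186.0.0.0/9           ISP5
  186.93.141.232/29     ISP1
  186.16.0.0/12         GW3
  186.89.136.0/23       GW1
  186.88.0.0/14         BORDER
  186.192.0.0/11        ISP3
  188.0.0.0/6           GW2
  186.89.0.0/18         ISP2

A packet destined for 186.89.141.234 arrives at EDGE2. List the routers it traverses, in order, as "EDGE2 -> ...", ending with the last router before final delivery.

At EDGE2: longest match for 186.89.141.234 is 186.88.0.0/14 -> BORDER
At BORDER: longest match for 186.89.141.234 is 186.88.0.0/14 -> directly connected

EDGE2 -> BORDER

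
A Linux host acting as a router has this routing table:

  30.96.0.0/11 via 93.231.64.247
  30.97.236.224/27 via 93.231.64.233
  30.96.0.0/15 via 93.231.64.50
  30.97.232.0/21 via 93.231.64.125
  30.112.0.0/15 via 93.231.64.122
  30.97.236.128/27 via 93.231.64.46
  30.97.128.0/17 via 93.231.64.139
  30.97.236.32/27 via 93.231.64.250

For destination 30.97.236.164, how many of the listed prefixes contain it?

4

Prefixes containing 30.97.236.164:
  30.96.0.0/11 (30.96.0.0 - 30.127.255.255)
  30.96.0.0/15 (30.96.0.0 - 30.97.255.255)
  30.97.128.0/17 (30.97.128.0 - 30.97.255.255)
  30.97.232.0/21 (30.97.232.0 - 30.97.239.255)
Total matching entries: 4.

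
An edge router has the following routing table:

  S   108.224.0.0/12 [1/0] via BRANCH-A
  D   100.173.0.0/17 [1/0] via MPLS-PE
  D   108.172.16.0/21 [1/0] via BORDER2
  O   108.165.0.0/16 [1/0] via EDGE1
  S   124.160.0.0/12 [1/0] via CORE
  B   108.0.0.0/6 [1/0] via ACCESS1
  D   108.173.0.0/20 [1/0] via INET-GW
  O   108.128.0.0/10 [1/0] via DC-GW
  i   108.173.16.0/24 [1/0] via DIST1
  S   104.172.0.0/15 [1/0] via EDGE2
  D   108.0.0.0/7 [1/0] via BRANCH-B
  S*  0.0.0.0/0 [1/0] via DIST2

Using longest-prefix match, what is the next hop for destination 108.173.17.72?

DC-GW

Routes whose prefix contains 108.173.17.72:
  0.0.0.0/0 (default, matches everything) -> DIST2
  108.0.0.0/6 (108.0.0.0 - 111.255.255.255) -> ACCESS1
  108.0.0.0/7 (108.0.0.0 - 109.255.255.255) -> BRANCH-B
  108.128.0.0/10 (108.128.0.0 - 108.191.255.255) -> DC-GW
More-specific entries that do NOT match:
  108.173.16.0/24 (108.173.16.0 - 108.173.16.255) does not contain 108.173.17.72
  108.172.16.0/21 (108.172.16.0 - 108.172.23.255) does not contain 108.173.17.72
  108.173.0.0/20 (108.173.0.0 - 108.173.15.255) does not contain 108.173.17.72
  100.173.0.0/17 (100.173.0.0 - 100.173.127.255) does not contain 108.173.17.72
  108.165.0.0/16 (108.165.0.0 - 108.165.255.255) does not contain 108.173.17.72
  104.172.0.0/15 (104.172.0.0 - 104.173.255.255) does not contain 108.173.17.72
  108.224.0.0/12 (108.224.0.0 - 108.239.255.255) does not contain 108.173.17.72
  124.160.0.0/12 (124.160.0.0 - 124.175.255.255) does not contain 108.173.17.72
Longest matching prefix is /10 -> next hop DC-GW.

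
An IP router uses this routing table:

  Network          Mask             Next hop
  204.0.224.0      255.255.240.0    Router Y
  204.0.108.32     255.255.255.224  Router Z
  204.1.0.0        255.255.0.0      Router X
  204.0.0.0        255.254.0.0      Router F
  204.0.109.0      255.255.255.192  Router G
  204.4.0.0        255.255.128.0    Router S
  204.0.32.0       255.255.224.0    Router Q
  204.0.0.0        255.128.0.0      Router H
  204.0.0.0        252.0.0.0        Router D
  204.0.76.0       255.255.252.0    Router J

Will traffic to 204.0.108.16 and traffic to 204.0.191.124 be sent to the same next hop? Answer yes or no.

204.0.108.16: longest match 204.0.0.0/15 -> Router F
204.0.191.124: longest match 204.0.0.0/15 -> Router F

yes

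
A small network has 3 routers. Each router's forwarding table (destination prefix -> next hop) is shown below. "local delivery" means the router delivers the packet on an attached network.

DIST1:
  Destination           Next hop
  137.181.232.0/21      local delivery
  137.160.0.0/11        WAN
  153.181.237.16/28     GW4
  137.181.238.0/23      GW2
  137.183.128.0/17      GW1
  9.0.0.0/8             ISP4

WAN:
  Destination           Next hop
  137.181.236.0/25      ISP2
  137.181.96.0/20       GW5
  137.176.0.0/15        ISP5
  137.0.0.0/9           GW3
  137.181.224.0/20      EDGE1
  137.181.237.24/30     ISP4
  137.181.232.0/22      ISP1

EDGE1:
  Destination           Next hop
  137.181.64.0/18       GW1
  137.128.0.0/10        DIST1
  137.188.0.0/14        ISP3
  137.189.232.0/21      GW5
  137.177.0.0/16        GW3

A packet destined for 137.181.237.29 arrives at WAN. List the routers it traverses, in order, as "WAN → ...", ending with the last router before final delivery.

WAN → EDGE1 → DIST1

At WAN: longest match for 137.181.237.29 is 137.181.224.0/20 -> EDGE1
At EDGE1: longest match for 137.181.237.29 is 137.128.0.0/10 -> DIST1
At DIST1: longest match for 137.181.237.29 is 137.181.232.0/21 -> local delivery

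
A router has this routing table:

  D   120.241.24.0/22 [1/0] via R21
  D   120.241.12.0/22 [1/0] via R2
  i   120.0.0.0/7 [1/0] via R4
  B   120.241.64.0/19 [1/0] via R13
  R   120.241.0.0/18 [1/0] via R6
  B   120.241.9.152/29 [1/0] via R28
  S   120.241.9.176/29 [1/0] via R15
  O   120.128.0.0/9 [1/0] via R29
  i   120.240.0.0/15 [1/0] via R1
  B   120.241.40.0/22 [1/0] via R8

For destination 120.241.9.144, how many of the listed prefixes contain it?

Prefixes containing 120.241.9.144:
  120.0.0.0/7 (120.0.0.0 - 121.255.255.255)
  120.128.0.0/9 (120.128.0.0 - 120.255.255.255)
  120.240.0.0/15 (120.240.0.0 - 120.241.255.255)
  120.241.0.0/18 (120.241.0.0 - 120.241.63.255)
Total matching entries: 4.

4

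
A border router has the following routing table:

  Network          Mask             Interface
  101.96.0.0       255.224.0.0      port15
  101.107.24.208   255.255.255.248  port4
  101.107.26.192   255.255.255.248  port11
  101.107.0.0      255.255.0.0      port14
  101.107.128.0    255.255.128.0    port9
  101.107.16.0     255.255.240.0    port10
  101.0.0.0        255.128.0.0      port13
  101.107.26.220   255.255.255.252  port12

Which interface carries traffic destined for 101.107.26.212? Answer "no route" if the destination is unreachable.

Routes whose prefix contains 101.107.26.212:
  101.0.0.0/9 (101.0.0.0 - 101.127.255.255) -> port13
  101.96.0.0/11 (101.96.0.0 - 101.127.255.255) -> port15
  101.107.0.0/16 (101.107.0.0 - 101.107.255.255) -> port14
  101.107.16.0/20 (101.107.16.0 - 101.107.31.255) -> port10
More-specific entries that do NOT match:
  101.107.26.220/30 (101.107.26.220 - 101.107.26.223) does not contain 101.107.26.212
  101.107.24.208/29 (101.107.24.208 - 101.107.24.215) does not contain 101.107.26.212
  101.107.26.192/29 (101.107.26.192 - 101.107.26.199) does not contain 101.107.26.212
Longest matching prefix is /20 -> interface port10.

port10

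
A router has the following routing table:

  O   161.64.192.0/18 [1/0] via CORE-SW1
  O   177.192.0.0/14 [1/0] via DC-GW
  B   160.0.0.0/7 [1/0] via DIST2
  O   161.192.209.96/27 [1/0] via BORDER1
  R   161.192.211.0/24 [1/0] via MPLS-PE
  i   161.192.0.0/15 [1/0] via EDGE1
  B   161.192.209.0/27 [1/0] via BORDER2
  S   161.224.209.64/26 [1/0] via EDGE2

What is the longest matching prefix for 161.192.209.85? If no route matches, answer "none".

Entries matching 161.192.209.85:
  160.0.0.0/7 (160.0.0.0 - 161.255.255.255)
  161.192.0.0/15 (161.192.0.0 - 161.193.255.255)
Most specific is 161.192.0.0/15.

161.192.0.0/15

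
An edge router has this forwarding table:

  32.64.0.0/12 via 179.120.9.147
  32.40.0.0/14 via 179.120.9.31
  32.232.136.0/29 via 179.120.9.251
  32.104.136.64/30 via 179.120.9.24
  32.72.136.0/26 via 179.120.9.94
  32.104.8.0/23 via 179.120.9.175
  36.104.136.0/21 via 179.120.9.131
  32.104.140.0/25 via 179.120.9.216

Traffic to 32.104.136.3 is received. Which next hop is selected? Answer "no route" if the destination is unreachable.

No entry's prefix contains 32.104.136.3; there is no default route.

no route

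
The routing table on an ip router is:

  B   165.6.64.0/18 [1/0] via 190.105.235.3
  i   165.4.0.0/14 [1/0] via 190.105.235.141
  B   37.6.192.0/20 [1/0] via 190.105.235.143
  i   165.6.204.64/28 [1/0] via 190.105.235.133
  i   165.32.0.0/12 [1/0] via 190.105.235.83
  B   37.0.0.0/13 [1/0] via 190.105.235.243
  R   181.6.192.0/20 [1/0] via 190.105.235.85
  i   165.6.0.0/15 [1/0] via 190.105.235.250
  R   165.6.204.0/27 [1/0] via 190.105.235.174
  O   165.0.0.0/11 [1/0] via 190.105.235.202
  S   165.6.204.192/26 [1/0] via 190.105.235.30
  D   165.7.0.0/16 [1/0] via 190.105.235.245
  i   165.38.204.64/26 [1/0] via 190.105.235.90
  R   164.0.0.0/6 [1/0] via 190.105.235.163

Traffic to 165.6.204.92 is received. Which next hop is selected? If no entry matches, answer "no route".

190.105.235.250

Routes whose prefix contains 165.6.204.92:
  164.0.0.0/6 (164.0.0.0 - 167.255.255.255) -> 190.105.235.163
  165.0.0.0/11 (165.0.0.0 - 165.31.255.255) -> 190.105.235.202
  165.4.0.0/14 (165.4.0.0 - 165.7.255.255) -> 190.105.235.141
  165.6.0.0/15 (165.6.0.0 - 165.7.255.255) -> 190.105.235.250
More-specific entries that do NOT match:
  165.6.204.64/28 (165.6.204.64 - 165.6.204.79) does not contain 165.6.204.92
  165.6.204.0/27 (165.6.204.0 - 165.6.204.31) does not contain 165.6.204.92
  165.6.204.192/26 (165.6.204.192 - 165.6.204.255) does not contain 165.6.204.92
  165.38.204.64/26 (165.38.204.64 - 165.38.204.127) does not contain 165.6.204.92
  37.6.192.0/20 (37.6.192.0 - 37.6.207.255) does not contain 165.6.204.92
  181.6.192.0/20 (181.6.192.0 - 181.6.207.255) does not contain 165.6.204.92
  165.6.64.0/18 (165.6.64.0 - 165.6.127.255) does not contain 165.6.204.92
  165.7.0.0/16 (165.7.0.0 - 165.7.255.255) does not contain 165.6.204.92
Longest matching prefix is /15 -> next hop 190.105.235.250.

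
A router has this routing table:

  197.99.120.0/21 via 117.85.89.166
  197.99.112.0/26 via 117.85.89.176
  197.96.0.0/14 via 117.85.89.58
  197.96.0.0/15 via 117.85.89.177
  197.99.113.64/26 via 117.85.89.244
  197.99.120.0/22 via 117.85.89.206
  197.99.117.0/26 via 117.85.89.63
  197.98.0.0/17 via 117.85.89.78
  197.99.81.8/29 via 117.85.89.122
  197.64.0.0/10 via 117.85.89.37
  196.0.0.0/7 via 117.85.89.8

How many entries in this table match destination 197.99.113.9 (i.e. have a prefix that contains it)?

3

Prefixes containing 197.99.113.9:
  196.0.0.0/7 (196.0.0.0 - 197.255.255.255)
  197.64.0.0/10 (197.64.0.0 - 197.127.255.255)
  197.96.0.0/14 (197.96.0.0 - 197.99.255.255)
Total matching entries: 3.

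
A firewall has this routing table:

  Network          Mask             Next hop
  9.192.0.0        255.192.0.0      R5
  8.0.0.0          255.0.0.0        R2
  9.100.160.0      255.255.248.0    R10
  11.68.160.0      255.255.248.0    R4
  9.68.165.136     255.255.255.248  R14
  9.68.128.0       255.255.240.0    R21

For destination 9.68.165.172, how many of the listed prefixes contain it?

No listed prefix contains 9.68.165.172.
Total matching entries: 0.

0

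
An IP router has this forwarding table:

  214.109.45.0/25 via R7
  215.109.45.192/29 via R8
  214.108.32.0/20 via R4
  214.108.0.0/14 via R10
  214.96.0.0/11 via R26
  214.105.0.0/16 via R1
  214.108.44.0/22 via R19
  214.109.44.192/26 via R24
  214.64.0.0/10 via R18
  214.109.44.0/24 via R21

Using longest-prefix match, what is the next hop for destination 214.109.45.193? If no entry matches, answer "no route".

R10

Routes whose prefix contains 214.109.45.193:
  214.64.0.0/10 (214.64.0.0 - 214.127.255.255) -> R18
  214.96.0.0/11 (214.96.0.0 - 214.127.255.255) -> R26
  214.108.0.0/14 (214.108.0.0 - 214.111.255.255) -> R10
More-specific entries that do NOT match:
  215.109.45.192/29 (215.109.45.192 - 215.109.45.199) does not contain 214.109.45.193
  214.109.44.192/26 (214.109.44.192 - 214.109.44.255) does not contain 214.109.45.193
  214.109.45.0/25 (214.109.45.0 - 214.109.45.127) does not contain 214.109.45.193
  214.109.44.0/24 (214.109.44.0 - 214.109.44.255) does not contain 214.109.45.193
  214.108.44.0/22 (214.108.44.0 - 214.108.47.255) does not contain 214.109.45.193
  214.108.32.0/20 (214.108.32.0 - 214.108.47.255) does not contain 214.109.45.193
  214.105.0.0/16 (214.105.0.0 - 214.105.255.255) does not contain 214.109.45.193
Longest matching prefix is /14 -> next hop R10.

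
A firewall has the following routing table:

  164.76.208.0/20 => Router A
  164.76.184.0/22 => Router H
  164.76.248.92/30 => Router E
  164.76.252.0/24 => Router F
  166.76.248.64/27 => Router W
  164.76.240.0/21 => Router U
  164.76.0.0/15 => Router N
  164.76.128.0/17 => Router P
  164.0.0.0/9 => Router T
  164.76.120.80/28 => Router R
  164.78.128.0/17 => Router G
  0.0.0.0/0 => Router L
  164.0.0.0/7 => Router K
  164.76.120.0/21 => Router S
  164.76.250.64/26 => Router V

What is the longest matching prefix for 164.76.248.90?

Entries matching 164.76.248.90:
  0.0.0.0/0 (default, matches everything)
  164.0.0.0/7 (164.0.0.0 - 165.255.255.255)
  164.0.0.0/9 (164.0.0.0 - 164.127.255.255)
  164.76.0.0/15 (164.76.0.0 - 164.77.255.255)
  164.76.128.0/17 (164.76.128.0 - 164.76.255.255)
Most specific is 164.76.128.0/17.

164.76.128.0/17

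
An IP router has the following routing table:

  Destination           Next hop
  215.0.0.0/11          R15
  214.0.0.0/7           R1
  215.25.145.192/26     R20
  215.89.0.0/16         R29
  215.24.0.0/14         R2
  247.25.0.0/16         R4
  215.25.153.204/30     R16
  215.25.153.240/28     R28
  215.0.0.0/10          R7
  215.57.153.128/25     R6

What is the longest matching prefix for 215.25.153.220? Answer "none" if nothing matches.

215.24.0.0/14

Entries matching 215.25.153.220:
  214.0.0.0/7 (214.0.0.0 - 215.255.255.255)
  215.0.0.0/10 (215.0.0.0 - 215.63.255.255)
  215.0.0.0/11 (215.0.0.0 - 215.31.255.255)
  215.24.0.0/14 (215.24.0.0 - 215.27.255.255)
Most specific is 215.24.0.0/14.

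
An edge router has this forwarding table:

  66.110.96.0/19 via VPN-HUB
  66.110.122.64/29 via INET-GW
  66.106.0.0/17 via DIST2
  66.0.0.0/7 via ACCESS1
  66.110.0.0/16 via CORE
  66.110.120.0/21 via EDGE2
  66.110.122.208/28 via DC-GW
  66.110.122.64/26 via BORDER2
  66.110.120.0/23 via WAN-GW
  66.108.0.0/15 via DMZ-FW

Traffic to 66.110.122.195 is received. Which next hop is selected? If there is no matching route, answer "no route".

EDGE2

Routes whose prefix contains 66.110.122.195:
  66.0.0.0/7 (66.0.0.0 - 67.255.255.255) -> ACCESS1
  66.110.0.0/16 (66.110.0.0 - 66.110.255.255) -> CORE
  66.110.96.0/19 (66.110.96.0 - 66.110.127.255) -> VPN-HUB
  66.110.120.0/21 (66.110.120.0 - 66.110.127.255) -> EDGE2
More-specific entries that do NOT match:
  66.110.122.64/29 (66.110.122.64 - 66.110.122.71) does not contain 66.110.122.195
  66.110.122.208/28 (66.110.122.208 - 66.110.122.223) does not contain 66.110.122.195
  66.110.122.64/26 (66.110.122.64 - 66.110.122.127) does not contain 66.110.122.195
  66.110.120.0/23 (66.110.120.0 - 66.110.121.255) does not contain 66.110.122.195
Longest matching prefix is /21 -> next hop EDGE2.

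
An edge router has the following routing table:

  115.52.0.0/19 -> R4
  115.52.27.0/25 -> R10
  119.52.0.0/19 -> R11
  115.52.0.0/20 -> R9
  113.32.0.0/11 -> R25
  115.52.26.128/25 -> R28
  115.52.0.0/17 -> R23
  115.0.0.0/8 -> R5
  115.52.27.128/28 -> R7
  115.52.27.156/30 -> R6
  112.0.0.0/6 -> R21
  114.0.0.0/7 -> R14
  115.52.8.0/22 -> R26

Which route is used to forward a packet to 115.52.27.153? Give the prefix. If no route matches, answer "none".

Entries matching 115.52.27.153:
  112.0.0.0/6 (112.0.0.0 - 115.255.255.255)
  114.0.0.0/7 (114.0.0.0 - 115.255.255.255)
  115.0.0.0/8 (115.0.0.0 - 115.255.255.255)
  115.52.0.0/17 (115.52.0.0 - 115.52.127.255)
  115.52.0.0/19 (115.52.0.0 - 115.52.31.255)
Most specific is 115.52.0.0/19.

115.52.0.0/19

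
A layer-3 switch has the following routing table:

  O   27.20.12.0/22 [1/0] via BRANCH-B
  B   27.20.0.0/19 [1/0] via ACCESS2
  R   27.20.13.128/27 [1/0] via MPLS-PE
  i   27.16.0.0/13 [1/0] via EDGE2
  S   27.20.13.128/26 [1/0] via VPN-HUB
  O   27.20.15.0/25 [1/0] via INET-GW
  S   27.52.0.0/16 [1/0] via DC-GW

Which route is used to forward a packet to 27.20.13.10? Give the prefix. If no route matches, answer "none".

27.20.12.0/22

Entries matching 27.20.13.10:
  27.16.0.0/13 (27.16.0.0 - 27.23.255.255)
  27.20.0.0/19 (27.20.0.0 - 27.20.31.255)
  27.20.12.0/22 (27.20.12.0 - 27.20.15.255)
Most specific is 27.20.12.0/22.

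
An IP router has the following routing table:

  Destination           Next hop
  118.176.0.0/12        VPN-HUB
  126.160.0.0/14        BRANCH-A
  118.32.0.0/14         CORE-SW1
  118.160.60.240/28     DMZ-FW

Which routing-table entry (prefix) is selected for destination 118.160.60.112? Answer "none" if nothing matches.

118.160.60.112 is outside every listed prefix and there is no default route.

none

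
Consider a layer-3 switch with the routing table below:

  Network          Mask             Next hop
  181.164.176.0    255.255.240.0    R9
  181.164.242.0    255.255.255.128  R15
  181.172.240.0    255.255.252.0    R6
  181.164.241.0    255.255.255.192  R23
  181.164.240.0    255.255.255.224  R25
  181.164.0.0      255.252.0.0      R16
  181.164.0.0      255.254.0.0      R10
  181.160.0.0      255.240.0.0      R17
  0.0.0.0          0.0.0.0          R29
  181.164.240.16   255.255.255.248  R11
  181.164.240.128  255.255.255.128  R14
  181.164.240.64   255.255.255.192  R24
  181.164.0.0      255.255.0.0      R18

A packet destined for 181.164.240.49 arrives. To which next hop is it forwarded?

Routes whose prefix contains 181.164.240.49:
  0.0.0.0/0 (default, matches everything) -> R29
  181.160.0.0/12 (181.160.0.0 - 181.175.255.255) -> R17
  181.164.0.0/14 (181.164.0.0 - 181.167.255.255) -> R16
  181.164.0.0/15 (181.164.0.0 - 181.165.255.255) -> R10
  181.164.0.0/16 (181.164.0.0 - 181.164.255.255) -> R18
More-specific entries that do NOT match:
  181.164.240.16/29 (181.164.240.16 - 181.164.240.23) does not contain 181.164.240.49
  181.164.240.0/27 (181.164.240.0 - 181.164.240.31) does not contain 181.164.240.49
  181.164.241.0/26 (181.164.241.0 - 181.164.241.63) does not contain 181.164.240.49
  181.164.240.64/26 (181.164.240.64 - 181.164.240.127) does not contain 181.164.240.49
  181.164.242.0/25 (181.164.242.0 - 181.164.242.127) does not contain 181.164.240.49
  181.164.240.128/25 (181.164.240.128 - 181.164.240.255) does not contain 181.164.240.49
  181.172.240.0/22 (181.172.240.0 - 181.172.243.255) does not contain 181.164.240.49
  181.164.176.0/20 (181.164.176.0 - 181.164.191.255) does not contain 181.164.240.49
Longest matching prefix is /16 -> next hop R18.

R18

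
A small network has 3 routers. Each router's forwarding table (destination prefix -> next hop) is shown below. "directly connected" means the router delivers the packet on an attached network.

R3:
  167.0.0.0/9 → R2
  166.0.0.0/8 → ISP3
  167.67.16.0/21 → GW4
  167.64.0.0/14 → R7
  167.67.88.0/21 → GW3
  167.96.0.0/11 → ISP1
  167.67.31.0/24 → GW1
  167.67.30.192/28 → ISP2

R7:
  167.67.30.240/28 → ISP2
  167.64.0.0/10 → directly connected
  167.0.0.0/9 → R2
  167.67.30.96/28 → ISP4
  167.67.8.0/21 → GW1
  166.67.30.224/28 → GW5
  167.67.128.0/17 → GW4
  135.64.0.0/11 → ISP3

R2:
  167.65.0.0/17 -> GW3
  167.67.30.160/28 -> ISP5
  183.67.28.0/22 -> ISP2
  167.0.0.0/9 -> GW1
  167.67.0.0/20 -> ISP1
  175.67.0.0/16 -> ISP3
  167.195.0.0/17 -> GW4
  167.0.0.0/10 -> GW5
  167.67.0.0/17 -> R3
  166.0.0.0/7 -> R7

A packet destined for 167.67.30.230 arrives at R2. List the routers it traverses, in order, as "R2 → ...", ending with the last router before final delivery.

R2 → R3 → R7

At R2: longest match for 167.67.30.230 is 167.67.0.0/17 -> R3
At R3: longest match for 167.67.30.230 is 167.64.0.0/14 -> R7
At R7: longest match for 167.67.30.230 is 167.64.0.0/10 -> directly connected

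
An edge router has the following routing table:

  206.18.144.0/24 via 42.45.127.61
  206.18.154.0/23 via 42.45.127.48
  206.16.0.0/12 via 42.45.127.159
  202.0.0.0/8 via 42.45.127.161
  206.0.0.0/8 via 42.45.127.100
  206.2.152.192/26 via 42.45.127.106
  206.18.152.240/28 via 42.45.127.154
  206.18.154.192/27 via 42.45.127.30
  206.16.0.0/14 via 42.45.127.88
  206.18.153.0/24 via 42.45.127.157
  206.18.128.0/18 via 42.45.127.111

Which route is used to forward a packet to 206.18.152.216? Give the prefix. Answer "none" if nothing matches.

Entries matching 206.18.152.216:
  206.0.0.0/8 (206.0.0.0 - 206.255.255.255)
  206.16.0.0/12 (206.16.0.0 - 206.31.255.255)
  206.16.0.0/14 (206.16.0.0 - 206.19.255.255)
  206.18.128.0/18 (206.18.128.0 - 206.18.191.255)
Most specific is 206.18.128.0/18.

206.18.128.0/18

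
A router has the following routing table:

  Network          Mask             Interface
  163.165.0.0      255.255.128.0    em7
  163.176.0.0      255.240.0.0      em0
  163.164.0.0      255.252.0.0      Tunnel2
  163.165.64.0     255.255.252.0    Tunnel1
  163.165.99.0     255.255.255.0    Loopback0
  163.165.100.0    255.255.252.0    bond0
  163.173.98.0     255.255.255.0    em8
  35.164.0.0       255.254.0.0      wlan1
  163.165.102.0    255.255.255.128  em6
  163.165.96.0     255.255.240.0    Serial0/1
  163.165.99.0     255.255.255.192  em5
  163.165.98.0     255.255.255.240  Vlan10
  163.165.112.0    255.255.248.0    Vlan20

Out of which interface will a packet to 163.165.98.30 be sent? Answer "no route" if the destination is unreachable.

Serial0/1

Routes whose prefix contains 163.165.98.30:
  163.164.0.0/14 (163.164.0.0 - 163.167.255.255) -> Tunnel2
  163.165.0.0/17 (163.165.0.0 - 163.165.127.255) -> em7
  163.165.96.0/20 (163.165.96.0 - 163.165.111.255) -> Serial0/1
More-specific entries that do NOT match:
  163.165.98.0/28 (163.165.98.0 - 163.165.98.15) does not contain 163.165.98.30
  163.165.99.0/26 (163.165.99.0 - 163.165.99.63) does not contain 163.165.98.30
  163.165.102.0/25 (163.165.102.0 - 163.165.102.127) does not contain 163.165.98.30
  163.165.99.0/24 (163.165.99.0 - 163.165.99.255) does not contain 163.165.98.30
  163.173.98.0/24 (163.173.98.0 - 163.173.98.255) does not contain 163.165.98.30
  163.165.64.0/22 (163.165.64.0 - 163.165.67.255) does not contain 163.165.98.30
  163.165.100.0/22 (163.165.100.0 - 163.165.103.255) does not contain 163.165.98.30
  163.165.112.0/21 (163.165.112.0 - 163.165.119.255) does not contain 163.165.98.30
Longest matching prefix is /20 -> interface Serial0/1.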